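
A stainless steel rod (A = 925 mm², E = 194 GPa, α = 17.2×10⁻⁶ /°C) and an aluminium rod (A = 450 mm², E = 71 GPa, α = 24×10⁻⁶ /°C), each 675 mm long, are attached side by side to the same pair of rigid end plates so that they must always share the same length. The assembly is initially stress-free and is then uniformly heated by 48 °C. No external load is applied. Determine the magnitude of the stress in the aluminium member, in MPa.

σ ≈ 19.7 MPa (compressive)

Both members must finish at the same length. With the larger α, the aluminium tends to over-expand; the plates restrain it, putting the aluminium in compression and the stainless steel in tension. With no external load the two internal forces are equal and opposite, magnitude P.
Compatibility of the two members (thermal + elastic change equal): (α₁ − α₂)ΔT = P·[1/(A₁E₁) + 1/(A₂E₂)].
|α₁ − α₂|·ΔT = 6.8×10⁻⁶ × 48 = 0.0003264.
1/(A₁E₁) + 1/(A₂E₂) = 1/(925×194×10³) + 1/(450×71×10³) = 3.687×10⁻⁸ N⁻¹.
So P = 0.0003264 / 3.687×10⁻⁸ = 8.852 kN.
σ_{aluminium} = P/A₂ = 8852/450 = 19.67 MPa, compressive.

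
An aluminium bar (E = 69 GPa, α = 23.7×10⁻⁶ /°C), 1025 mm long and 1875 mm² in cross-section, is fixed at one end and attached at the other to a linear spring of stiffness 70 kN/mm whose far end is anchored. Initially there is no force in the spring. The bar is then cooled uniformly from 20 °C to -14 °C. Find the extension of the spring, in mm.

δ ≈ 0.531 mm

The unrestrained thermal change is αΔT L = 23.7×10⁻⁶ × 34 × 1025 = 0.8259 mm.
With a force P in the spring, the elastic change of the bar is PL/(AE) and that of the spring is P/k; compatibility requires their sum to equal δ_free.
So P = δ_free / [L/(AE) + 1/k] = 0.8259 / [ 1025/(1875×69×10³) + 1/(70×10³) ].
P = 0.8259 / 2.221×10⁻⁵ = 37190 N.
Spring extension = P/k = 37190/(70×10³) = 0.5313 mm.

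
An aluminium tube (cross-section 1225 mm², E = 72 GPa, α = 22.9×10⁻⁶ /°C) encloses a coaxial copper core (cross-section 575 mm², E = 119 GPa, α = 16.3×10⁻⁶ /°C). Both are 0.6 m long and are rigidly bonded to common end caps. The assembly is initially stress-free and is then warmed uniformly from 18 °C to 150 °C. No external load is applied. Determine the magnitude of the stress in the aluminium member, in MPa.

σ ≈ 27.4 MPa (compressive)

The aluminium has the larger α, so on heating it would change length more than the copper if both were free. The rigid plates force a common final length, so the aluminium is put into compression and the copper into tension, with equal and opposite forces P (no external load).
Compatibility of the two members (thermal + elastic change equal): (α₁ − α₂)ΔT = P·[1/(A₁E₁) + 1/(A₂E₂)].
|α₁ − α₂|·ΔT = 6.6×10⁻⁶ × 132 = 0.0008712.
1/(A₁E₁) + 1/(A₂E₂) = 1/(1225×72×10³) + 1/(575×119×10³) = 2.595×10⁻⁸ N⁻¹.
So P = 0.0008712 / 2.595×10⁻⁸ = 33.57 kN.
σ_{aluminium} = P/A₁ = 33570/1225 = 27.4 MPa, compressive.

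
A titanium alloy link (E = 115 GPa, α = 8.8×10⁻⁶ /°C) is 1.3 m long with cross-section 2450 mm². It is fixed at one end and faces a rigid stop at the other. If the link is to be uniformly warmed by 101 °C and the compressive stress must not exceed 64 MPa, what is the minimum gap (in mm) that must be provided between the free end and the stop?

g ≈ 0.432 mm

With no wall the link would lengthen by αΔT L = 8.8×10⁻⁶ × 101 × 1300 = 1.155 mm.
At the allowable stress the elastic shortening the wall may impose is σL/E = 64 × 1300 / (115×10³) = 0.7235 mm.
So the gap has to take up the difference, g_min = δ_free − σL/E = 1.155 − 0.7235 = 0.432 mm.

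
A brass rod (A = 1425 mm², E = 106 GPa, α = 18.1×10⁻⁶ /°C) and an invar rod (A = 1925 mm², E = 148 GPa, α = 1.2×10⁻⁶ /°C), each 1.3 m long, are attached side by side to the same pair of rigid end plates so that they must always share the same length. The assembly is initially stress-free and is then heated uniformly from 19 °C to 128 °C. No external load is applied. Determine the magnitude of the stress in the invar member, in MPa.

Equilibrium of a rigid end plate with no external load gives equal and opposite internal forces ±P in the two members. Since α_{brass} > α_{invar}, heating drives the brass into compression and the invar into tension.
Compatibility of the two members (thermal + elastic change equal): (α₁ − α₂)ΔT = P·[1/(A₁E₁) + 1/(A₂E₂)].
|α₁ − α₂|·ΔT = 16.9×10⁻⁶ × 109 = 0.001842.
1/(A₁E₁) + 1/(A₂E₂) = 1/(1425×106×10³) + 1/(1925×148×10³) = 1.013×10⁻⁸ N⁻¹.
P = 0.001842 / 1.013×10⁻⁸ = 181800 N = 181.8 kN.
σ_{invar} = P/A₂ = 181800/1925 = 94.46 MPa, tensile.

σ ≈ 94.5 MPa (tensile)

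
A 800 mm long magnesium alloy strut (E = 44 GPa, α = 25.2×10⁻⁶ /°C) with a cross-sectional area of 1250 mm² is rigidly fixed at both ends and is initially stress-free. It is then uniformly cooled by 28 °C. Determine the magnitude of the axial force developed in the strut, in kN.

P ≈ 38.8 kN (tensile)

With zero net strain, σ = E·αΔT = 44 GPa × 25.2×10⁻⁶ × 28 = 31.05 MPa.
P = AEαΔT = 1250 × 44×10³ × 25.2×10⁻⁶ × 28 = 38.81 kN (tensile).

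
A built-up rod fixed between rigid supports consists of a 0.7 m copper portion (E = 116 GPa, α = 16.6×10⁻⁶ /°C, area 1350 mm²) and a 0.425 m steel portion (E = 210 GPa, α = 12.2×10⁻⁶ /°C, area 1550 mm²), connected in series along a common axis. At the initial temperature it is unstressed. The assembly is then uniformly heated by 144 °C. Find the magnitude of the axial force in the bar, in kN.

If the supports were absent, the total length change would be Σ αᵢΔT Lᵢ = 16.6×10⁻⁶×144×700 + 12.2×10⁻⁶×144×425 = 2.42 mm.
The walls prevent any net length change, so an axial force P (same in every segment) develops. Compatibility: P · Σ Lᵢ/(AᵢEᵢ) = δ_free.
The series flexibility is Σ Lᵢ/(AᵢEᵢ) = 700/(1350×116×10³) + 425/(1550×210×10³) = 5.776×10⁻⁶ mm/N.
P = 2.42 / 5.776×10⁻⁶ = 419000 N = 419 kN, compressive.

P ≈ 419 kN (compressive)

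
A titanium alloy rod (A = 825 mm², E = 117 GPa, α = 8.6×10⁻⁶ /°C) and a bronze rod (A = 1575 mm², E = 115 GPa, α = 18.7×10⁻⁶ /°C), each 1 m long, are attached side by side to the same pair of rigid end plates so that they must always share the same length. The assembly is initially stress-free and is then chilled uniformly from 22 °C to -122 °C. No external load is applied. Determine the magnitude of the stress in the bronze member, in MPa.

The bronze has the larger α, so on cooling it would change length more than the titanium alloy if both were free. The rigid plates force a common final length, so the bronze is put into tension and the titanium alloy into compression, with equal and opposite forces P (no external load).
Equating the net (thermal + elastic) strains gives |α₁ − α₂|·ΔT = P·[1/(A₁E₁) + 1/(A₂E₂)].
|α₁ − α₂|·ΔT = 10.1×10⁻⁶ × 144 = 0.001454.
1/(A₁E₁) + 1/(A₂E₂) = 1/(825×117×10³) + 1/(1575×115×10³) = 1.588×10⁻⁸ N⁻¹.
So P = 0.001454 / 1.588×10⁻⁸ = 91.58 kN.
σ_{bronze} = P/A₂ = 91580/1575 = 58.15 MPa, tensile.

σ ≈ 58.1 MPa (tensile)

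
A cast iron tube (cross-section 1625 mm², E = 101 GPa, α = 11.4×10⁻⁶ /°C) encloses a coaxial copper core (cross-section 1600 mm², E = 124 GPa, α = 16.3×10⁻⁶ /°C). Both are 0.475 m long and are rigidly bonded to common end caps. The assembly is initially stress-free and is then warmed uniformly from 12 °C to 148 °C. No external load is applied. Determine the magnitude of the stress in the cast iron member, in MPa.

The copper has the larger α, so on heating it would change length more than the cast iron if both were free. The rigid plates force a common final length, so the copper is put into compression and the cast iron into tension, with equal and opposite forces P (no external load).
Equating the net (thermal + elastic) strains gives |α₁ − α₂|·ΔT = P·[1/(A₁E₁) + 1/(A₂E₂)].
|α₁ − α₂|·ΔT = 4.9×10⁻⁶ × 136 = 0.0006664.
1/(A₁E₁) + 1/(A₂E₂) = 1/(1625×101×10³) + 1/(1600×124×10³) = 1.113×10⁻⁸ N⁻¹.
So P = 0.0006664 / 1.113×10⁻⁸ = 59.86 kN.
σ_{cast iron} = P/A₁ = 59860/1625 = 36.83 MPa, tensile.

σ ≈ 36.8 MPa (tensile)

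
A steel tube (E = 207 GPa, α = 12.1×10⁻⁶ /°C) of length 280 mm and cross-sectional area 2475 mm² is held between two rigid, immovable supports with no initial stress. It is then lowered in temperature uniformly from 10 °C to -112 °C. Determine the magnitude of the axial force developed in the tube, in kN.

P ≈ 756 kN (tensile)

The ends cannot move, so σ = EαΔT = 207×10³ × 12.1×10⁻⁶ × 122 = 305.6 MPa.
Axial force P = σA = 305.6 × 2475 = 756300 N = 756.3 kN, tensile.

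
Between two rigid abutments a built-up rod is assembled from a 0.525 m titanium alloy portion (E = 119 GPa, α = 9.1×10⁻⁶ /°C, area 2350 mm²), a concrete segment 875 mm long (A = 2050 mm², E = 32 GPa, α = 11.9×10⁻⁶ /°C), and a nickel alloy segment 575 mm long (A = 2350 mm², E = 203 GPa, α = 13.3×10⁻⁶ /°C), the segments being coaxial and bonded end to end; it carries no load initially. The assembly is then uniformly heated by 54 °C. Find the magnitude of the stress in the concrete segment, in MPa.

Free thermal expansion of the whole bar: Σ αᵢΔT Lᵢ = 9.1×10⁻⁶×54×525 + 11.9×10⁻⁶×54×875 + 13.3×10⁻⁶×54×575 = 1.233 mm.
The walls prevent any net length change, so an axial force P (same in every segment) develops. Compatibility: P · Σ Lᵢ/(AᵢEᵢ) = δ_free.
Σ Lᵢ/(AᵢEᵢ) = 525/(2350×119×10³) + 875/(2050×32×10³) + 575/(2350×203×10³) = 1.642×10⁻⁵ mm/N.
So P = 1.233 / 1.642×10⁻⁵ = 75.1 kN, compressive.
σ_{concrete} = P / A = 75100 / 2050 = 36.63 MPa.

σ ≈ 36.6 MPa (compressive)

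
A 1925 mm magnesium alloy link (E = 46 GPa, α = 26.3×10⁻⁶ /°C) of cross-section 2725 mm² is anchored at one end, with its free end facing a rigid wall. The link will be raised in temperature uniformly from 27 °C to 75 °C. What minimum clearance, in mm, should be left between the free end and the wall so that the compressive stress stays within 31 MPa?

g ≈ 1.13 mm

With no wall the link would lengthen by αΔT L = 26.3×10⁻⁶ × 48 × 1925 = 2.43 mm.
At the allowable stress the elastic shortening the wall may impose is σL/E = 31 × 1925 / (46×10³) = 1.297 mm.
So the gap has to take up the difference, g_min = δ_free − σL/E = 2.43 − 1.297 = 1.133 mm.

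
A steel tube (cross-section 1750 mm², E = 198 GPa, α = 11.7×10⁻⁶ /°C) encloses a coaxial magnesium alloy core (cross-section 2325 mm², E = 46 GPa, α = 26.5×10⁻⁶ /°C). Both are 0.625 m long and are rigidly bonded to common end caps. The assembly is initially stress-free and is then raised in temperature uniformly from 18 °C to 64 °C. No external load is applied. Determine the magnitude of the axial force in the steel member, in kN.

P ≈ 55.6 kN (tensile in the steel)

Both members must finish at the same length. With the larger α, the magnesium alloy tends to over-expand; the plates restrain it, putting the magnesium alloy in compression and the steel in tension. With no external load the two internal forces are equal and opposite, magnitude P.
Compatibility of the two members (thermal + elastic change equal): (α₁ − α₂)ΔT = P·[1/(A₁E₁) + 1/(A₂E₂)].
|α₁ − α₂|·ΔT = 14.8×10⁻⁶ × 46 = 0.0006808.
1/(A₁E₁) + 1/(A₂E₂) = 1/(1750×198×10³) + 1/(2325×46×10³) = 1.224×10⁻⁸ N⁻¹.
So P = 0.0006808 / 1.224×10⁻⁸ = 55.64 kN.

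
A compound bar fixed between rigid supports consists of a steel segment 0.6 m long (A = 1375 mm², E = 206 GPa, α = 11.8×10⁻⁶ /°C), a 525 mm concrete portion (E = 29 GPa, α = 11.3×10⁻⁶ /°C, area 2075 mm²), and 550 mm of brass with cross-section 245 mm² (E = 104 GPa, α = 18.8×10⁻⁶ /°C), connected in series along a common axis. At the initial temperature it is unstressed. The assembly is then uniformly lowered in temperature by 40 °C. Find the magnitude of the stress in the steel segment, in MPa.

σ ≈ 20.9 MPa (tensile)

With the walls removed the bar would change length by δ_free = Σ αᵢΔT Lᵢ = 11.8×10⁻⁶×40×600 + 11.3×10⁻⁶×40×525 + 18.8×10⁻⁶×40×550 = 0.9341 mm.
The walls prevent any net length change, so an axial force P (same in every segment) develops. Compatibility: P · Σ Lᵢ/(AᵢEᵢ) = δ_free.
Σ Lᵢ/(AᵢEᵢ) = 600/(1375×206×10³) + 525/(2075×29×10³) + 550/(245×104×10³) = 3.243×10⁻⁵ mm/N.
Hence P = δ_free / Σ(L/AE) = 0.9341/3.243×10⁻⁵ = 28.81 kN (tensile).
σ_{steel} = P / A = 28810 / 1375 = 20.95 MPa.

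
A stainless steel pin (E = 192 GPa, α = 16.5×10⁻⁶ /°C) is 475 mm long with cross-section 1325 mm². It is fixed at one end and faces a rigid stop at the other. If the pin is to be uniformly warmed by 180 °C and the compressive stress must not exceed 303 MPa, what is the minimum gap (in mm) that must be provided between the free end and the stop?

g ≈ 0.661 mm

With no wall the pin would lengthen by αΔT L = 16.5×10⁻⁶ × 180 × 475 = 1.411 mm.
A stress of 303 MPa corresponds to the wall pushing the pin back by σL/E = 303×475/(192×10³) = 0.7496 mm.
The gap must absorb the remainder: g_min = 1.411 − 0.7496 = 0.6611 mm.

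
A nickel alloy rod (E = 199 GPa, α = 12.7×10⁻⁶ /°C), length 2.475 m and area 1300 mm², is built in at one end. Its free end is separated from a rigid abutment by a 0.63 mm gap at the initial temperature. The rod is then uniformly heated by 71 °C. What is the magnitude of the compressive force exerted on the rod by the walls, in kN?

P ≈ 167 kN

Free thermal elongation = αΔT L = 12.7×10⁻⁶ × 71 × 2475 = 2.232 mm.
The gap closes (δ_free > 0.63 mm) and the wall then resists a further 2.232 − 0.63 = 1.602 mm of expansion.
That suppressed elongation corresponds to σ = E·Δ/L = 199×10³ × 1.602/2475 = 128.8 MPa.
P = σA = 128.8 × 1300 = 167.4 kN.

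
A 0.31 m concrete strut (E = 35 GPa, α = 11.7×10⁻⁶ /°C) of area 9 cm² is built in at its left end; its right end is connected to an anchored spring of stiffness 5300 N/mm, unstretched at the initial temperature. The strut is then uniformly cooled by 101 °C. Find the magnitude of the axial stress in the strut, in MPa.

σ ≈ 2.05 MPa (tensile)

Free thermal contraction: δ_free = αΔT L = 11.7×10⁻⁶ × 101 × 310 = 0.3663 mm.
Let P be the tensile force in the spring. The strut extends elastically by PL/(AE) and the spring stretches by P/k; together these equal δ_free.
So P = δ_free / [L/(AE) + 1/k] = 0.3663 / [ 310/(900×35×10³) + 1/(5300) ].
P = 0.3663 / 0.0001985 = 1845 N.
σ = P/A = 1845/900 = 2.05 MPa.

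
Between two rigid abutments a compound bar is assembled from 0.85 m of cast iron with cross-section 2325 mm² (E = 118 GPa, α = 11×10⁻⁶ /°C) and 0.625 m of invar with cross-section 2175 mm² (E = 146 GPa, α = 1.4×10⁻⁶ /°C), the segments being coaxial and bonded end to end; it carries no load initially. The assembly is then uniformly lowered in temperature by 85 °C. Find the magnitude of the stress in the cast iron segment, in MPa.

If the supports were absent, the total length change would be Σ αᵢΔT Lᵢ = 11×10⁻⁶×85×850 + 1.4×10⁻⁶×85×625 = 0.8691 mm.
Since the ends are fixed, an axial force P builds up, equal in every segment, with P · Σ Lᵢ/(AᵢEᵢ) = δ_free.
The series flexibility is Σ Lᵢ/(AᵢEᵢ) = 850/(2325×118×10³) + 625/(2175×146×10³) = 5.066×10⁻⁶ mm/N.
P = 0.8691 / 5.066×10⁻⁶ = 171500 N = 171.5 kN, tensile.
σ_{cast iron} = P / A = 171500 / 2325 = 73.78 MPa.

σ ≈ 73.8 MPa (tensile)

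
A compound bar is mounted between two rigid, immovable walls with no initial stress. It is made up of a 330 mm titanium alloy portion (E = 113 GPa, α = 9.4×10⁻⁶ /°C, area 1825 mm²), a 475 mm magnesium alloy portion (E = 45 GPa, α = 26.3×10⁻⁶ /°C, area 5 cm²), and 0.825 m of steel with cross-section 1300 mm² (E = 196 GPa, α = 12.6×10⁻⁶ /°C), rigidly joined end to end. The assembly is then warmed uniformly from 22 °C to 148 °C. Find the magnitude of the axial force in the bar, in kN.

Free thermal expansion of the whole bar: Σ αᵢΔT Lᵢ = 9.4×10⁻⁶×126×330 + 26.3×10⁻⁶×126×475 + 12.6×10⁻⁶×126×825 = 3.275 mm.
The walls prevent any net length change, so an axial force P (same in every segment) develops. Compatibility: P · Σ Lᵢ/(AᵢEᵢ) = δ_free.
The series flexibility is Σ Lᵢ/(AᵢEᵢ) = 330/(1825×113×10³) + 475/(500×45×10³) + 825/(1300×196×10³) = 2.595×10⁻⁵ mm/N.
P = 3.275 / 2.595×10⁻⁵ = 126200 N = 126.2 kN, compressive.

P ≈ 126 kN (compressive)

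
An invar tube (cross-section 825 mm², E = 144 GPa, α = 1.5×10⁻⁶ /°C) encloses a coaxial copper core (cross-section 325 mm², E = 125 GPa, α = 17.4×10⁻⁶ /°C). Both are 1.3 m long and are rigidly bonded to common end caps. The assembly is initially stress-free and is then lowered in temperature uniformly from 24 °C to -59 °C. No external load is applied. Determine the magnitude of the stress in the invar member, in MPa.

σ ≈ 48.4 MPa (compressive)

Equilibrium of a rigid end plate with no external load gives equal and opposite internal forces ±P in the two members. Since α_{copper} > α_{invar}, cooling drives the copper into tension and the invar into compression.
Equating the net (thermal + elastic) strains gives |α₁ − α₂|·ΔT = P·[1/(A₁E₁) + 1/(A₂E₂)].
|α₁ − α₂|·ΔT = 15.9×10⁻⁶ × 83 = 0.00132.
1/(A₁E₁) + 1/(A₂E₂) = 1/(825×144×10³) + 1/(325×125×10³) = 3.303×10⁻⁸ N⁻¹.
P = 0.00132 / 3.303×10⁻⁸ = 39950 N = 39.95 kN.
σ_{invar} = P/A₁ = 39950/825 = 48.43 MPa, compressive.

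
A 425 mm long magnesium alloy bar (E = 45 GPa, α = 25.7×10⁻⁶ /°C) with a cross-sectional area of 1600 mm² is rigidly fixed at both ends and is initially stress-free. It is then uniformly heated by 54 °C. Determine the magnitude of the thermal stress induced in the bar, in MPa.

σ ≈ 62.5 MPa (compressive)

Because both ends are immovable the net strain is zero, and the suppressed thermal strain is αΔT = 25.7×10⁻⁶ × 54 = 1387.8×10⁻⁶.
Hence σ = E·αΔT = 45×10³ × 1387.8×10⁻⁶ = 62.45 MPa, compressive.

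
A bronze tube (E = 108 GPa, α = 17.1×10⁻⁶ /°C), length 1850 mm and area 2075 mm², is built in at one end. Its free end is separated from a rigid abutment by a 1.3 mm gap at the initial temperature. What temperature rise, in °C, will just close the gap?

Contact occurs when the free expansion equals the gap: αΔT L = 1.3 mm.
ΔT = 1.3 / (17.1×10⁻⁶ × 1850) = 41.09 °C.

ΔT ≈ 41.1 °C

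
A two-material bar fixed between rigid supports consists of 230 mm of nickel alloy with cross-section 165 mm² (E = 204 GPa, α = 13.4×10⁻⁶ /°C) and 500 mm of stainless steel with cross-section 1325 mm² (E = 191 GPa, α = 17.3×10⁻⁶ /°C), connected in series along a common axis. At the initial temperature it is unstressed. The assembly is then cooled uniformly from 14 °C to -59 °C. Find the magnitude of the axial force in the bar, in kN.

P ≈ 97.2 kN (tensile)

If the supports were absent, the total length change would be Σ αᵢΔT Lᵢ = 13.4×10⁻⁶×73×230 + 17.3×10⁻⁶×73×500 = 0.8564 mm.
The rigid supports impose zero overall length change; the single axial force P common to all segments must satisfy P Σ Lᵢ/(AᵢEᵢ) = δ_free.
Σ Lᵢ/(AᵢEᵢ) = 230/(165×204×10³) + 500/(1325×191×10³) = 8.809×10⁻⁶ mm/N.
P = 0.8564 / 8.809×10⁻⁶ = 97230 N = 97.23 kN, tensile.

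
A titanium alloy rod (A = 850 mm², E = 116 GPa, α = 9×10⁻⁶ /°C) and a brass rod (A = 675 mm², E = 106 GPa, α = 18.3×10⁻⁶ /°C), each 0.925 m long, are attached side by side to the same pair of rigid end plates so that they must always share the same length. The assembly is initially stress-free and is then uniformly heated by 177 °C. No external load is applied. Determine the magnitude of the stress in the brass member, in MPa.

σ ≈ 101 MPa (compressive)

The brass has the larger α, so on heating it would change length more than the titanium alloy if both were free. The rigid plates force a common final length, so the brass is put into compression and the titanium alloy into tension, with equal and opposite forces P (no external load).
Compatibility of the two members (thermal + elastic change equal): (α₁ − α₂)ΔT = P·[1/(A₁E₁) + 1/(A₂E₂)].
|α₁ − α₂|·ΔT = 9.3×10⁻⁶ × 177 = 0.001646.
1/(A₁E₁) + 1/(A₂E₂) = 1/(850×116×10³) + 1/(675×106×10³) = 2.412×10⁻⁸ N⁻¹.
So P = 0.001646 / 2.412×10⁻⁸ = 68.25 kN.
σ_{brass} = P/A₂ = 68250/675 = 101.1 MPa, compressive.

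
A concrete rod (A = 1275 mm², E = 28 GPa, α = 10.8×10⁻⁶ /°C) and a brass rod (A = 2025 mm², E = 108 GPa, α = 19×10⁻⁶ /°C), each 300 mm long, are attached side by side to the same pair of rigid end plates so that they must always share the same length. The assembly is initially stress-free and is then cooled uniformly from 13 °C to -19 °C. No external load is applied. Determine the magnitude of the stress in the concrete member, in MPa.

σ ≈ 6.32 MPa (compressive)

Both members must finish at the same length. With the larger α, the brass tends to over-contract; the plates restrain it, putting the brass in tension and the concrete in compression. With no external load the two internal forces are equal and opposite, magnitude P.
Equating the net (thermal + elastic) strains gives |α₁ − α₂|·ΔT = P·[1/(A₁E₁) + 1/(A₂E₂)].
|α₁ − α₂|·ΔT = 8.2×10⁻⁶ × 32 = 0.0002624.
1/(A₁E₁) + 1/(A₂E₂) = 1/(1275×28×10³) + 1/(2025×108×10³) = 3.258×10⁻⁸ N⁻¹.
P = 0.0002624 / 3.258×10⁻⁸ = 8053 N = 8.053 kN.
σ_{concrete} = P/A₁ = 8053/1275 = 6.316 MPa, compressive.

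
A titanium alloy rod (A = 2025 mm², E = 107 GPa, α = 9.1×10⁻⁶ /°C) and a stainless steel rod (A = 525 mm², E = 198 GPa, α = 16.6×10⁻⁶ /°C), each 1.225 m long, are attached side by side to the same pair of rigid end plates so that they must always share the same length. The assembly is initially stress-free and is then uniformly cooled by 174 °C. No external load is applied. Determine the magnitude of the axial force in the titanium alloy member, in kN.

P ≈ 91.7 kN (compressive in the titanium alloy)

Both members must finish at the same length. With the larger α, the stainless steel tends to over-contract; the plates restrain it, putting the stainless steel in tension and the titanium alloy in compression. With no external load the two internal forces are equal and opposite, magnitude P.
Setting the final lengths equal and cancelling L: (α₁ − α₂)ΔT = P/(A₁E₁) + P/(A₂E₂).
|α₁ − α₂|·ΔT = 7.5×10⁻⁶ × 174 = 0.001305.
1/(A₁E₁) + 1/(A₂E₂) = 1/(2025×107×10³) + 1/(525×198×10³) = 1.424×10⁻⁸ N⁻¹.
P = 0.001305 / 1.424×10⁻⁸ = 91670 N = 91.67 kN.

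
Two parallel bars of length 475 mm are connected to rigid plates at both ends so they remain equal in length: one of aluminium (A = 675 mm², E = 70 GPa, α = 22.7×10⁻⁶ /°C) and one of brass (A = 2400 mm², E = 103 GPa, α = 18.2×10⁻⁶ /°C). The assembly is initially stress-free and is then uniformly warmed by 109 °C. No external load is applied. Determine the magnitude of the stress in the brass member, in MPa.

σ ≈ 8.11 MPa (tensile)

Equilibrium of a rigid end plate with no external load gives equal and opposite internal forces ±P in the two members. Since α_{aluminium} > α_{brass}, heating drives the aluminium into compression and the brass into tension.
Equating the net (thermal + elastic) strains gives |α₁ − α₂|·ΔT = P·[1/(A₁E₁) + 1/(A₂E₂)].
|α₁ − α₂|·ΔT = 4.5×10⁻⁶ × 109 = 0.0004905.
1/(A₁E₁) + 1/(A₂E₂) = 1/(675×70×10³) + 1/(2400×103×10³) = 2.521×10⁻⁸ N⁻¹.
So P = 0.0004905 / 2.521×10⁻⁸ = 19.46 kN.
σ_{brass} = P/A₂ = 19460/2400 = 8.107 MPa, tensile.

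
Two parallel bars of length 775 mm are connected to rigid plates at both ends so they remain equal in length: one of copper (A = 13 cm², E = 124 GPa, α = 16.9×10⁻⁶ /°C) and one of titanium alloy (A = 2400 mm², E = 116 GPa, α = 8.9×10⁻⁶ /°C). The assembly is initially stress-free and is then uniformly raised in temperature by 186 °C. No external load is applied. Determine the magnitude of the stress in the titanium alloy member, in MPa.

Both members must finish at the same length. With the larger α, the copper tends to over-expand; the plates restrain it, putting the copper in compression and the titanium alloy in tension. With no external load the two internal forces are equal and opposite, magnitude P.
Setting the final lengths equal and cancelling L: (α₁ − α₂)ΔT = P/(A₁E₁) + P/(A₂E₂).
|α₁ − α₂|·ΔT = 8×10⁻⁶ × 186 = 0.001488.
1/(A₁E₁) + 1/(A₂E₂) = 1/(1300×124×10³) + 1/(2400×116×10³) = 9.795×10⁻⁹ N⁻¹.
P = 0.001488 / 9.795×10⁻⁹ = 151900 N = 151.9 kN.
σ_{titanium alloy} = P/A₂ = 151900/2400 = 63.29 MPa, tensile.

σ ≈ 63.3 MPa (tensile)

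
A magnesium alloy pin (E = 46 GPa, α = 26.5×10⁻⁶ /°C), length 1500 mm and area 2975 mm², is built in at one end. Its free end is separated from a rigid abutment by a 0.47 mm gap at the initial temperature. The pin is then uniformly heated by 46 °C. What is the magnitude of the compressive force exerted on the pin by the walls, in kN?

Unrestrained expansion: δ_free = αΔT L = 26.5×10⁻⁶ × 46 × 1500 = 1.829 mm.
The gap closes (δ_free > 0.47 mm) and the wall then resists a further 1.829 − 0.47 = 1.359 mm of expansion.
That suppressed elongation corresponds to σ = E·Δ/L = 46×10³ × 1.359/1500 = 41.66 MPa.
Force on the wall = σA = 41.66 × 2975 mm² = 123.9 kN.

P ≈ 124 kN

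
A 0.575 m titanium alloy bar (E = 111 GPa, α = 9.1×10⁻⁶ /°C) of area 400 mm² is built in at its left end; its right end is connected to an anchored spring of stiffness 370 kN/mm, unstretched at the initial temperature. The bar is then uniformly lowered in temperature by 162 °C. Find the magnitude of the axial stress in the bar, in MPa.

σ ≈ 135 MPa (tensile)

The unrestrained thermal change is αΔT L = 9.1×10⁻⁶ × 162 × 575 = 0.8477 mm.
Let P be the tensile force in the spring. The bar extends elastically by PL/(AE) and the spring stretches by P/k; together these equal δ_free.
So P = δ_free / [L/(AE) + 1/k] = 0.8477 / [ 575/(400×111×10³) + 1/(370×10³) ].
P = 0.8477 / 1.565×10⁻⁵ = 54150 N.
σ = P/A = 54150/400 = 135.4 MPa.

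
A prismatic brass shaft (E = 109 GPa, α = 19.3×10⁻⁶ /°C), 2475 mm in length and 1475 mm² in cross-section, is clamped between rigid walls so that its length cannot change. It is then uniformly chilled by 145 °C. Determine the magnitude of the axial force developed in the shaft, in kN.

P ≈ 450 kN (tensile)

The ends cannot move, so σ = EαΔT = 109×10³ × 19.3×10⁻⁶ × 145 = 305 MPa.
P = AEαΔT = 1475 × 109×10³ × 19.3×10⁻⁶ × 145 = 449.9 kN (tensile).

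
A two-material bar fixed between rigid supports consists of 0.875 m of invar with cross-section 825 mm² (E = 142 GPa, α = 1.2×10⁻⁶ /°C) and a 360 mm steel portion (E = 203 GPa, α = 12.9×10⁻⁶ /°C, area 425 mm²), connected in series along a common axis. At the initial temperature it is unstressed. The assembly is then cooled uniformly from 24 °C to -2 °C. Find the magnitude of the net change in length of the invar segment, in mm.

|ΔL| ≈ 0.0677 mm

If the supports were absent, the total length change would be Σ αᵢΔT Lᵢ = 1.2×10⁻⁶×26×875 + 12.9×10⁻⁶×26×360 = 0.148 mm.
Since the ends are fixed, an axial force P builds up, equal in every segment, with P · Σ Lᵢ/(AᵢEᵢ) = δ_free.
The series flexibility is Σ Lᵢ/(AᵢEᵢ) = 875/(825×142×10³) + 360/(425×203×10³) = 1.164×10⁻⁵ mm/N.
P = 0.148 / 1.164×10⁻⁵ = 12720 N = 12.72 kN, tensile.
For the invar segment, free thermal change = 1.2×10⁻⁶×26×875 = 0.0273 mm and elastic change from P = 12720×875/(825×142×10³) = 0.09498 mm; these oppose, so the net change is 0.0677 mm (segment lengthens).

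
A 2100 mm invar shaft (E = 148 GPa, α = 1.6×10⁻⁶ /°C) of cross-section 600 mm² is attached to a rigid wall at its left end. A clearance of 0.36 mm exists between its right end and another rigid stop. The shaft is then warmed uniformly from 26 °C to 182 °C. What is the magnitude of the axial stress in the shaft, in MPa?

σ ≈ 11.6 MPa (compressive)

Unrestrained expansion: δ_free = αΔT L = 1.6×10⁻⁶ × 156 × 2100 = 0.5242 mm.
The gap closes (δ_free > 0.36 mm) and the wall then resists a further 0.5242 − 0.36 = 0.1642 mm of expansion.
That suppressed elongation corresponds to σ = E·Δ/L = 148×10³ × 0.1642/2100 = 11.57 MPa.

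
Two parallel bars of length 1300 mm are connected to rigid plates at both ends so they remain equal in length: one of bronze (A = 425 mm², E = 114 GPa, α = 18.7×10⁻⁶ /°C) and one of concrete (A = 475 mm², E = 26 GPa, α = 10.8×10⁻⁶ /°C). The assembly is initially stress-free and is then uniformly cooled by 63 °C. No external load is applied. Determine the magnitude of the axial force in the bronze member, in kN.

The bronze has the larger α, so on cooling it would change length more than the concrete if both were free. The rigid plates force a common final length, so the bronze is put into tension and the concrete into compression, with equal and opposite forces P (no external load).
Compatibility of the two members (thermal + elastic change equal): (α₁ − α₂)ΔT = P·[1/(A₁E₁) + 1/(A₂E₂)].
|α₁ − α₂|·ΔT = 7.9×10⁻⁶ × 63 = 0.0004977.
1/(A₁E₁) + 1/(A₂E₂) = 1/(425×114×10³) + 1/(475×26×10³) = 1.016×10⁻⁷ N⁻¹.
So P = 0.0004977 / 1.016×10⁻⁷ = 4.898 kN.

P ≈ 4.9 kN (tensile in the bronze)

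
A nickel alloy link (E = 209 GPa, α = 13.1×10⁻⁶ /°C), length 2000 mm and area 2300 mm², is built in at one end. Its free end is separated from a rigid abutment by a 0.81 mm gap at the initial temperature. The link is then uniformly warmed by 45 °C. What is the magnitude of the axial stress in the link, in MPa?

Free thermal elongation = αΔT L = 13.1×10⁻⁶ × 45 × 2000 = 1.179 mm.
This exceeds the 0.81 mm gap, so the wall pushes back. The portion of expansion that must be recovered elastically is δ_free − gap = 1.179 − 0.81 = 0.369 mm.
Compatibility: PL/(AE) = 0.369 mm, so σ = P/A = E × (0.369/2000) = 38.56 MPa.

σ ≈ 38.6 MPa (compressive)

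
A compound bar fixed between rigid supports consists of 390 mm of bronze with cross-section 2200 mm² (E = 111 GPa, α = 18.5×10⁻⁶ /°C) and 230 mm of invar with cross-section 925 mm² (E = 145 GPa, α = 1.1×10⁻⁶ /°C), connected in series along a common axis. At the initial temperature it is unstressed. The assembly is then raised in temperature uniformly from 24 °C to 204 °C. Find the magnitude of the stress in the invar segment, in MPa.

σ ≈ 439 MPa (compressive)

If the supports were absent, the total length change would be Σ αᵢΔT Lᵢ = 18.5×10⁻⁶×180×390 + 1.1×10⁻⁶×180×230 = 1.344 mm.
Since the ends are fixed, an axial force P builds up, equal in every segment, with P · Σ Lᵢ/(AᵢEᵢ) = δ_free.
The series flexibility is Σ Lᵢ/(AᵢEᵢ) = 390/(2200×111×10³) + 230/(925×145×10³) = 3.312×10⁻⁶ mm/N.
P = 1.344 / 3.312×10⁻⁶ = 405900 N = 405.9 kN, compressive.
σ_{invar} = P / A = 405900 / 925 = 438.8 MPa.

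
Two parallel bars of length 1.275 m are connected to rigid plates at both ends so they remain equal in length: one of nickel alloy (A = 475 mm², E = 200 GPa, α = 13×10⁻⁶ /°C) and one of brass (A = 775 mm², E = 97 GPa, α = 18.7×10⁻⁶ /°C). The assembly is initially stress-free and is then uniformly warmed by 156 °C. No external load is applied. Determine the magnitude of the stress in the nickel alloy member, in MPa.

σ ≈ 78.6 MPa (tensile)

The brass has the larger α, so on heating it would change length more than the nickel alloy if both were free. The rigid plates force a common final length, so the brass is put into compression and the nickel alloy into tension, with equal and opposite forces P (no external load).
Compatibility of the two members (thermal + elastic change equal): (α₁ − α₂)ΔT = P·[1/(A₁E₁) + 1/(A₂E₂)].
|α₁ − α₂|·ΔT = 5.7×10⁻⁶ × 156 = 0.0008892.
1/(A₁E₁) + 1/(A₂E₂) = 1/(475×200×10³) + 1/(775×97×10³) = 2.383×10⁻⁸ N⁻¹.
P = 0.0008892 / 2.383×10⁻⁸ = 37320 N = 37.32 kN.
σ_{nickel alloy} = P/A₁ = 37320/475 = 78.56 MPa, tensile.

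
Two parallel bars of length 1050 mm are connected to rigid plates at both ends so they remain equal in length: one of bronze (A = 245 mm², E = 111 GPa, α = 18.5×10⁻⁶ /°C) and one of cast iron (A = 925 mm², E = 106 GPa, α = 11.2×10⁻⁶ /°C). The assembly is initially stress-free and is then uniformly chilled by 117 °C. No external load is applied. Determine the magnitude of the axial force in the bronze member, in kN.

P ≈ 18.2 kN (tensile in the bronze)

Both members must finish at the same length. With the larger α, the bronze tends to over-contract; the plates restrain it, putting the bronze in tension and the cast iron in compression. With no external load the two internal forces are equal and opposite, magnitude P.
Setting the final lengths equal and cancelling L: (α₁ − α₂)ΔT = P/(A₁E₁) + P/(A₂E₂).
|α₁ − α₂|·ΔT = 7.3×10⁻⁶ × 117 = 0.0008541.
1/(A₁E₁) + 1/(A₂E₂) = 1/(245×111×10³) + 1/(925×106×10³) = 4.697×10⁻⁸ N⁻¹.
So P = 0.0008541 / 4.697×10⁻⁸ = 18.18 kN.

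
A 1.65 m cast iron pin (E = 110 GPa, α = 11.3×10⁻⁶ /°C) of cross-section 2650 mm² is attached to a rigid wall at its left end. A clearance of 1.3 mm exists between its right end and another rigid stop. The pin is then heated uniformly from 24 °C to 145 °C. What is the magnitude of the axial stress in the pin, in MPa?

Free thermal elongation = αΔT L = 11.3×10⁻⁶ × 121 × 1650 = 2.256 mm.
The gap closes (δ_free > 1.3 mm) and the wall then resists a further 2.256 − 1.3 = 0.956 mm of expansion.
That suppressed elongation corresponds to σ = E·Δ/L = 110×10³ × 0.956/1650 = 63.74 MPa.

σ ≈ 63.7 MPa (compressive)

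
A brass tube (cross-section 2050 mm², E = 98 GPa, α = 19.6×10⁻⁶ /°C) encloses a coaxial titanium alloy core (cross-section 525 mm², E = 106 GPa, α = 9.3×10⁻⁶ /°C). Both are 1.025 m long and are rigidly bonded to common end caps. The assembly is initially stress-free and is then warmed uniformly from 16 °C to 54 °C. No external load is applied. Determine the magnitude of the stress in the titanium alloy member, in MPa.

The brass has the larger α, so on heating it would change length more than the titanium alloy if both were free. The rigid plates force a common final length, so the brass is put into compression and the titanium alloy into tension, with equal and opposite forces P (no external load).
Equating the net (thermal + elastic) strains gives |α₁ − α₂|·ΔT = P·[1/(A₁E₁) + 1/(A₂E₂)].
|α₁ − α₂|·ΔT = 10.3×10⁻⁶ × 38 = 0.0003914.
1/(A₁E₁) + 1/(A₂E₂) = 1/(2050×98×10³) + 1/(525×106×10³) = 2.295×10⁻⁸ N⁻¹.
P = 0.0003914 / 2.295×10⁻⁸ = 17060 N = 17.06 kN.
σ_{titanium alloy} = P/A₂ = 17060/525 = 32.49 MPa, tensile.

σ ≈ 32.5 MPa (tensile)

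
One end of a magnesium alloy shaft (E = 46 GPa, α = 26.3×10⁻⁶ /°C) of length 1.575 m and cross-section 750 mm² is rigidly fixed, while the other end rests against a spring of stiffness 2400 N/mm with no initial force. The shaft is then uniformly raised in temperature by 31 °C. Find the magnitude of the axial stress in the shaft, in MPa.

The unrestrained thermal change is αΔT L = 26.3×10⁻⁶ × 31 × 1575 = 1.284 mm.
Let P be the compressive force at the spring. The shaft shortens elastically by PL/(AE) and the spring compresses by P/k; together these equal δ_free.
P [ L/(AE) + 1/k ] = δ_free → P [ 1575/(750×46×10³) + 1/(2400) ] = 1.284.
P = 1.284 / 0.0004623 = 2778 N.
σ = P/A = 2778/750 = 3.703 MPa.

σ ≈ 3.7 MPa (compressive)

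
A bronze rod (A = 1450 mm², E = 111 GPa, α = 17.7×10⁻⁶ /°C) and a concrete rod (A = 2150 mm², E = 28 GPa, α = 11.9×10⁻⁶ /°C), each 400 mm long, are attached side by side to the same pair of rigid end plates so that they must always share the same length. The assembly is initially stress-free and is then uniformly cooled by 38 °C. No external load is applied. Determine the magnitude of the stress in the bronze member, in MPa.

σ ≈ 6.66 MPa (tensile)

Both members must finish at the same length. With the larger α, the bronze tends to over-contract; the plates restrain it, putting the bronze in tension and the concrete in compression. With no external load the two internal forces are equal and opposite, magnitude P.
Setting the final lengths equal and cancelling L: (α₁ − α₂)ΔT = P/(A₁E₁) + P/(A₂E₂).
|α₁ − α₂|·ΔT = 5.8×10⁻⁶ × 38 = 0.0002204.
1/(A₁E₁) + 1/(A₂E₂) = 1/(1450×111×10³) + 1/(2150×28×10³) = 2.282×10⁻⁸ N⁻¹.
P = 0.0002204 / 2.282×10⁻⁸ = 9656 N = 9.656 kN.
σ_{bronze} = P/A₁ = 9656/1450 = 6.66 MPa, tensile.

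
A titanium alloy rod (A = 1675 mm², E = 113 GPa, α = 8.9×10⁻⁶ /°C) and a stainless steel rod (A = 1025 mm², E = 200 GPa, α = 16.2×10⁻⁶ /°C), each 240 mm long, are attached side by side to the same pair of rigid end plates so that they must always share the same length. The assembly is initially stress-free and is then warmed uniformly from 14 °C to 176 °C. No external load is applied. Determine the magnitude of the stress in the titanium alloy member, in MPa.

Both members must finish at the same length. With the larger α, the stainless steel tends to over-expand; the plates restrain it, putting the stainless steel in compression and the titanium alloy in tension. With no external load the two internal forces are equal and opposite, magnitude P.
Compatibility of the two members (thermal + elastic change equal): (α₁ − α₂)ΔT = P·[1/(A₁E₁) + 1/(A₂E₂)].
|α₁ − α₂|·ΔT = 7.3×10⁻⁶ × 162 = 0.001183.
1/(A₁E₁) + 1/(A₂E₂) = 1/(1675×113×10³) + 1/(1025×200×10³) = 1.016×10⁻⁸ N⁻¹.
So P = 0.001183 / 1.016×10⁻⁸ = 116.4 kN.
σ_{titanium alloy} = P/A₁ = 116400/1675 = 69.48 MPa, tensile.

σ ≈ 69.5 MPa (tensile)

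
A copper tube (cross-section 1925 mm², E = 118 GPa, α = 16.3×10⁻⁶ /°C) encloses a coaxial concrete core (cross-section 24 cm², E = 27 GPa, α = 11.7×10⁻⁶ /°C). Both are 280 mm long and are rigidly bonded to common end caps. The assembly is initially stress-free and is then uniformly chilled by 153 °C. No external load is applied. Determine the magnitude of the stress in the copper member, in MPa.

Both members must finish at the same length. With the larger α, the copper tends to over-contract; the plates restrain it, putting the copper in tension and the concrete in compression. With no external load the two internal forces are equal and opposite, magnitude P.
Equating the net (thermal + elastic) strains gives |α₁ − α₂|·ΔT = P·[1/(A₁E₁) + 1/(A₂E₂)].
|α₁ − α₂|·ΔT = 4.6×10⁻⁶ × 153 = 0.0007038.
1/(A₁E₁) + 1/(A₂E₂) = 1/(1925×118×10³) + 1/(2400×27×10³) = 1.983×10⁻⁸ N⁻¹.
So P = 0.0007038 / 1.983×10⁻⁸ = 35.48 kN.
σ_{copper} = P/A₁ = 35480/1925 = 18.43 MPa, tensile.

σ ≈ 18.4 MPa (tensile)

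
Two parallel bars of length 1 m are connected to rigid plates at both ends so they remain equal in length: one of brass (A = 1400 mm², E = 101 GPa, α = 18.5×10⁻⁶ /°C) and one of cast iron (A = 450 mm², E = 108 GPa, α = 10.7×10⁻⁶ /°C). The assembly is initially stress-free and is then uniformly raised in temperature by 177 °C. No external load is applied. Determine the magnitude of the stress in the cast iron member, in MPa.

The brass has the larger α, so on heating it would change length more than the cast iron if both were free. The rigid plates force a common final length, so the brass is put into compression and the cast iron into tension, with equal and opposite forces P (no external load).
Equating the net (thermal + elastic) strains gives |α₁ − α₂|·ΔT = P·[1/(A₁E₁) + 1/(A₂E₂)].
|α₁ − α₂|·ΔT = 7.8×10⁻⁶ × 177 = 0.001381.
1/(A₁E₁) + 1/(A₂E₂) = 1/(1400×101×10³) + 1/(450×108×10³) = 2.765×10⁻⁸ N⁻¹.
So P = 0.001381 / 2.765×10⁻⁸ = 49.93 kN.
σ_{cast iron} = P/A₂ = 49930/450 = 111 MPa, tensile.

σ ≈ 111 MPa (tensile)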